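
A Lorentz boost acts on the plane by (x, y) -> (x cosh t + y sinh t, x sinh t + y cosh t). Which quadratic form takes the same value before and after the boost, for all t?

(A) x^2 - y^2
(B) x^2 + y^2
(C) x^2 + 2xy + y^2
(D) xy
A

Write x' = x cosh t + y sinh t, y' = x sinh t + y cosh t and substitute into each option:
(A) x^2 - y^2: (x cosh t + y sinh t)^2 - (x sinh t + y cosh t)^2 = x^2(cosh^2 t - sinh^2 t) + 2xy(cosh t sinh t - sinh t cosh t) + y^2(sinh^2 t - cosh^2 t) = x^2 - y^2   [invariant, using cosh^2 t - sinh^2 t = 1]
(B) x^2 + y^2: (x cosh t + y sinh t)^2 + (x sinh t + y cosh t)^2 = (x^2 + y^2)(cosh^2 t + sinh^2 t) + 4xy sinh t cosh t = (x^2 + y^2) cosh 2t + 2xy sinh 2t   [not invariant for t != 0]
(C) x^2 + 2xy + y^2: (x' + y')^2 with x' + y' = (x + y)(cosh t + sinh t) = (x + y)e^t, so it becomes (x + y)^2 e^(2t)   [not invariant for t != 0]
(D) xy: (x cosh t + y sinh t)(x sinh t + y cosh t) = xy(cosh^2 t + sinh^2 t) + (x^2 + y^2) sinh t cosh t = xy cosh 2t + (x^2 + y^2)(sinh 2t)/2   [not invariant for t != 0]

Only (A) x^2 - y^2 is unchanged; it is the Minkowski form preserved by Lorentz boosts, just as x^2 + y^2 is preserved by ordinary rotations.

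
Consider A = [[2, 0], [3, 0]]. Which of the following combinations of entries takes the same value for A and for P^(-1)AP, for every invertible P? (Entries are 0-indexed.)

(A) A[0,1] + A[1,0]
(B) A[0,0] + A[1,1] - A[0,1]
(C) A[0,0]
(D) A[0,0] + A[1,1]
D

A[0,0] + A[1,1] is the trace of A. By the cyclic property of the trace, tr(P^(-1)AP) = tr(APP^(-1)) = tr(A), so it is the same for every matrix similar to A.

The other combinations are not similarity invariants. For example, take P = [[1, -1], [0, 1]] (det P = 1), so P^(-1) = [[1, 1], [0, 1]] and
B = P^(-1)AP = [[5, -5], [3, -3]].
Evaluating each option on A and on B:
(A) A[0,1] + A[1,0]: 3 for A, -2 for B -> changes
(B) A[0,0] + A[1,1] - A[0,1]: 2 for A, 7 for B -> changes
(C) A[0,0]: 2 for A, 5 for B -> changes
(D) A[0,0] + A[1,1]: 2 for A, 2 for B -> unchanged

Only (D) A[0,0] + A[1,1] = 2 survives (and it does so for every P, not just this one), so it is the invariant.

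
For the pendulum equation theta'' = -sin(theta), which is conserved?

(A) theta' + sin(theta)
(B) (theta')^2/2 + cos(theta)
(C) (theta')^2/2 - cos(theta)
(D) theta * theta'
C

A first integral I satisfies dI/dt = 0 along every solution. Differentiate each option and use the equation of motion:
(A) d/dt[theta' + sin(theta)] = theta'' + cos(theta) theta' = -sin(theta) + theta' cos(theta), not identically 0
(B) d/dt[(theta')^2/2 + cos(theta)] = theta' theta'' - sin(theta) theta' = -2 theta' sin(theta), not identically 0
(C) d/dt[(theta')^2/2 - cos(theta)] = theta' theta'' + sin(theta) theta' = theta'(-sin(theta)) + theta' sin(theta) = 0
(D) d/dt[theta * theta'] = (theta')^2 + theta theta'' = (theta')^2 - theta sin(theta), not identically 0

Only (C) has zero time-derivative. This is the total energy: kinetic (theta')^2/2 plus potential -cos(theta).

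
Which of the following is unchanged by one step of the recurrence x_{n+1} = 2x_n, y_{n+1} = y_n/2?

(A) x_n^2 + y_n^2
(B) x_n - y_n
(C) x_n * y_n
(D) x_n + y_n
C

For the recurrence x_{n+1} = 2x_n, y_{n+1} = y_n/2:

x_{n+1} * y_{n+1} = (2x_n) * (y_n/2) = x_n * y_n
The product is conserved.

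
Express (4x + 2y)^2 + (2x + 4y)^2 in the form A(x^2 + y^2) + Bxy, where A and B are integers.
20(x^2 + y^2) + 32xy

Expanding: (4x + 2y)^2 = 16x^2 + 16xy + 4y^2
(2x + 4y)^2 = 4x^2 + 16xy + 16y^2
Sum = (16+4)(x^2+y^2) + 32xy = 20(x^2 + y^2) + 32xy
This is symmetric in x and y.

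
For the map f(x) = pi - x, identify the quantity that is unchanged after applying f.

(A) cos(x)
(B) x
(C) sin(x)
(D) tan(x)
C

For f(x) = pi - x:
sin(pi - x) = sin(x), so sine is invariant under this transformation.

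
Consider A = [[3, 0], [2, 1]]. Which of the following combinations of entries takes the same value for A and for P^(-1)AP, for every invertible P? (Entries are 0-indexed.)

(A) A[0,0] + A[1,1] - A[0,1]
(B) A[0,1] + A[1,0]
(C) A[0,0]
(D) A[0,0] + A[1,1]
D

A[0,0] + A[1,1] is the trace of A. By the cyclic property of the trace, tr(P^(-1)AP) = tr(APP^(-1)) = tr(A), so it is the same for every matrix similar to A.

The other combinations are not similarity invariants. For example, take P = [[1, -1], [0, 1]] (det P = 1), so P^(-1) = [[1, 1], [0, 1]] and
B = P^(-1)AP = [[5, -4], [2, -1]].
Evaluating each option on A and on B:
(A) A[0,0] + A[1,1] - A[0,1]: 4 for A, 8 for B -> changes
(B) A[0,1] + A[1,0]: 2 for A, -2 for B -> changes
(C) A[0,0]: 3 for A, 5 for B -> changes
(D) A[0,0] + A[1,1]: 4 for A, 4 for B -> unchanged

Only (D) A[0,0] + A[1,1] = 4 survives (and it does so for every P, not just this one), so it is the invariant.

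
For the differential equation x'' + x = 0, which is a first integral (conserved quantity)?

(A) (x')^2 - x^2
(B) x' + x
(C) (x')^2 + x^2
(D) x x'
C

A first integral I satisfies dI/dt = 0 along every solution. Differentiate each option and use the equation of motion:
(A) d/dt[(x')^2 - x^2] = 2x'x'' - 2x x' = -4x x', not identically 0
(B) d/dt[x' + x] = x'' + x' = -x + x', not identically 0
(C) d/dt[(x')^2 + x^2] = 2x'x'' + 2x x' = 2x'(-x) + 2x x' = 0
(D) d/dt[x x'] = (x')^2 + x x'' = (x')^2 - x^2, not identically 0

Only (C) has zero time-derivative. So the energy-like quantity (x')^2 + x^2 is the first integral.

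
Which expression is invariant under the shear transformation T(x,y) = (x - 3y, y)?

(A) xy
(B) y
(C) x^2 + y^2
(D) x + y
B

Under the shear T(x,y) = (x - 3y, y):
Substitute the transformed coordinates into each option and compare with the original:
(A) xy  ->  (x - 3y)(y) = xy - 3y^2   [differs from xy: not invariant]
(B) y  ->  (y) = y   [equals y: invariant]
(C) x^2 + y^2  ->  (x - 3y)^2 + (y)^2 = x^2 - 6xy + 10y^2   [differs from x^2 + y^2: not invariant]
(D) x + y  ->  (x - 3y) + (y) = x - 2y   [differs from x + y: not invariant]

Only option (B), y, is unchanged by the transformation.
A horizontal shear moves points parallel to the x-axis, so the y-coordinate (and any function of y alone) is unchanged.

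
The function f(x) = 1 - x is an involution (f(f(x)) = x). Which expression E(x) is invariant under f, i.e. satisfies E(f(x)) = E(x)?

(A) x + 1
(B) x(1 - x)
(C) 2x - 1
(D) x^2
B

Replace x by f(x) = 1 - x in each option and simplify. As a quick numerical cross-check, also compare E(5) with E(f(5)) = E(-4).

(A) x + 1  ->  (1 - x) + 1 = 2 - x; check: E(5) = 6 but E(-4) = -3.   [not invariant]
(B) x(1 - x)  ->  (1 - x)(1 - (1 - x)), which simplifies back to x(1 - x); check: E(5) = -20, E(-4) = -20.   [invariant]
(C) 2x - 1  ->  2(1 - x) - 1 = 1 - 2x; check: E(5) = 9 but E(-4) = -9.   [not invariant]
(D) x^2  ->  (1 - x)^2 = (x - 1)^2; check: E(5) = 25 but E(-4) = 16.   [not invariant]

Only (B) is unchanged. E is symmetric under swapping x with f(x) = 1 - x, which is exactly what an involution does.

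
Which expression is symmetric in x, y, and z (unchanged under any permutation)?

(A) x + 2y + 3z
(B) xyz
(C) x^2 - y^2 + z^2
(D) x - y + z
B

A symmetric expression is unchanged when the variables are permuted; here the transformation to test is the swap (x, y) -> (y, x).
A symmetric expression must survive every permutation; the single swap x <-> y already eliminates the distractors, and the keyed expression is also unchanged by x <-> z and y <-> z (each variable enters it in exactly the same way).
Substitute the transformed coordinates into each option and compare with the original:
(A) x + 2y + 3z  ->  (y) + 2(x) + 3z = 2x + y + 3z   [differs from x + 2y + 3z: not invariant]
(B) xyz  ->  (y)(x)z = xyz   [equals xyz: invariant]
(C) x^2 - y^2 + z^2  ->  (y)^2 - (x)^2 + z^2 = -x^2 + y^2 + z^2   [differs from x^2 - y^2 + z^2: not invariant]
(D) x - y + z  ->  (y) - (x) + z = -x + y + z   [differs from x - y + z: not invariant]

Only option (B), xyz, is unchanged by the transformation.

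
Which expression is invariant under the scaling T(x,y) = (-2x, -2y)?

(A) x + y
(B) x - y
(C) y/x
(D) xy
C

Under the uniform scaling T(x,y) = (-2x, -2y):
Substitute the transformed coordinates into each option and compare with the original:
(A) x + y  ->  (-2x) + (-2y) = -2x - 2y   [differs from x + y: not invariant]
(B) x - y  ->  (-2x) - (-2y) = -2x + 2y   [differs from x - y: not invariant]
(C) y/x  ->  (-2y)/(-2x) = y/x   [equals y/x: invariant]
(D) xy  ->  (-2x)(-2y) = 4xy   [differs from xy: not invariant]

Only option (C), y/x, is unchanged by the transformation.
The common factor -2 cancels in a ratio of coordinates, while sums, products and sums of squares pick up factors of -2 or 4.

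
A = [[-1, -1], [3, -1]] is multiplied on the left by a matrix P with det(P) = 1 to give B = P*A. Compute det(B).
4

By the multiplicative property of determinants, det(B) = det(P*A) = det(P) * det(A) = det(A),
so the determinant is invariant under multiplication by any determinant-1 matrix; we just need det(A).

det(A) = (-1)(-1) - (-1)(3) = 1 - (-3) = 4

Therefore det(B) = 1 * 4 = 4.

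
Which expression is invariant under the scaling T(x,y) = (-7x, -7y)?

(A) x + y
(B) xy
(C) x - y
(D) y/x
D

Under the uniform scaling T(x,y) = (-7x, -7y):
Substitute the transformed coordinates into each option and compare with the original:
(A) x + y  ->  (-7x) + (-7y) = -7x - 7y   [differs from x + y: not invariant]
(B) xy  ->  (-7x)(-7y) = 49xy   [differs from xy: not invariant]
(C) x - y  ->  (-7x) - (-7y) = -7x + 7y   [differs from x - y: not invariant]
(D) y/x  ->  (-7y)/(-7x) = y/x   [equals y/x: invariant]

Only option (D), y/x, is unchanged by the transformation.
The common factor -7 cancels in a ratio of coordinates, while sums, products and sums of squares pick up factors of -7 or 49.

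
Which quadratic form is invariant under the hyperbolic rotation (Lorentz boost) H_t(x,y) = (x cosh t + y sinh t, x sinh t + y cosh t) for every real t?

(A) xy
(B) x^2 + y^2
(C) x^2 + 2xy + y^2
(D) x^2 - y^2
D

Write x' = x cosh t + y sinh t, y' = x sinh t + y cosh t and substitute into each option:
(A) xy: (x cosh t + y sinh t)(x sinh t + y cosh t) = xy(cosh^2 t + sinh^2 t) + (x^2 + y^2) sinh t cosh t = xy cosh 2t + (x^2 + y^2)(sinh 2t)/2   [not invariant for t != 0]
(B) x^2 + y^2: (x cosh t + y sinh t)^2 + (x sinh t + y cosh t)^2 = (x^2 + y^2)(cosh^2 t + sinh^2 t) + 4xy sinh t cosh t = (x^2 + y^2) cosh 2t + 2xy sinh 2t   [not invariant for t != 0]
(C) x^2 + 2xy + y^2: (x' + y')^2 with x' + y' = (x + y)(cosh t + sinh t) = (x + y)e^t, so it becomes (x + y)^2 e^(2t)   [not invariant for t != 0]
(D) x^2 - y^2: (x cosh t + y sinh t)^2 - (x sinh t + y cosh t)^2 = x^2(cosh^2 t - sinh^2 t) + 2xy(cosh t sinh t - sinh t cosh t) + y^2(sinh^2 t - cosh^2 t) = x^2 - y^2   [invariant, using cosh^2 t - sinh^2 t = 1]

Only (D) x^2 - y^2 is unchanged; it is the Minkowski form preserved by Lorentz boosts, just as x^2 + y^2 is preserved by ordinary rotations.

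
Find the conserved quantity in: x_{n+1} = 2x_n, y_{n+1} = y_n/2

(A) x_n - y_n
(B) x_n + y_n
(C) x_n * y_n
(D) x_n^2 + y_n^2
C

For the recurrence x_{n+1} = 2x_n, y_{n+1} = y_n/2:

x_{n+1} * y_{n+1} = (2x_n) * (y_n/2) = x_n * y_n
The product is conserved.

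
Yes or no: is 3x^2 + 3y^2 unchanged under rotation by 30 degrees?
Yes

Applying rotation by 30 degrees: x' = x*cos(30 degrees) - y*sin(30 degrees) = sqrt(3)x/2 - y/2, y' = x*sin(30 degrees) + y*cos(30 degrees) = x/2 + sqrt(3)y/2

Substituting into 3x^2 + 3y^2:
3(sqrt(3)x/2 - y/2)^2 + 3(x/2 + sqrt(3)y/2)^2
= 3x^2 + 3y^2

This equals the original expression 3x^2 + 3y^2, so it IS invariant.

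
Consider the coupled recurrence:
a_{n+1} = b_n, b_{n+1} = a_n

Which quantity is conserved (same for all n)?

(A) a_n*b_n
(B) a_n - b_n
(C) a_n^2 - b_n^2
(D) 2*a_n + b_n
A

Replace a_n by a_{n+1} = b_n and b_n by b_{n+1} = a_n in each option and simplify:
(A) a_n*b_n  ->  (b_n)*(a_n) = a_n*b_n   [conserved]
(B) a_n - b_n  ->  (b_n) - (a_n) = -a_n + b_n   [not conserved]
(C) a_n^2 - b_n^2  ->  (b_n)^2 - (a_n)^2 = -a_n^2 + b_n^2   [not conserved]
(D) 2*a_n + b_n  ->  2*(b_n) + (a_n) = a_n + 2*b_n   [not conserved]

Only (A) a_n*b_n returns to itself after one step, so it is the conserved quantity.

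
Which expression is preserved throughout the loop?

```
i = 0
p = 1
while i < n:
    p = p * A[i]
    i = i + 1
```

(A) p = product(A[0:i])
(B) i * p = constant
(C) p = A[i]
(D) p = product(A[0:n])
A

A loop invariant must hold before the first iteration and be re-established by every execution of the body.

(A) p = product(A[0:i]): Initially i = 0 and p = 1 = product of the empty slice A[0:0]. If p = product(A[0:i]) holds at the top of an iteration, the body sets p to product(A[0:i]) * A[i] = product(A[0:i+1]) and then i to i+1, so the property is restored. At exit i = n, giving p = product(A[0:n]).

The other options fail:
(B) i * p = constant: initially i * p = 0, but after one iteration it is 1 * A[0], which is nonzero in general.
(C) p = A[i]: after the first iteration p = A[0] but i = 1; in general p is a product of several elements, not a single one.
(D) p = product(A[0:n]): false before the loop (p = 1, not the full product) -- it only becomes true at exit.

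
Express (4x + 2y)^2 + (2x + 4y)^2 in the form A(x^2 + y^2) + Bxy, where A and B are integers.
20(x^2 + y^2) + 32xy

Expanding: (4x + 2y)^2 = 16x^2 + 16xy + 4y^2
(2x + 4y)^2 = 4x^2 + 16xy + 16y^2
Sum = (16+4)(x^2+y^2) + 32xy = 20(x^2 + y^2) + 32xy
This is symmetric in x and y.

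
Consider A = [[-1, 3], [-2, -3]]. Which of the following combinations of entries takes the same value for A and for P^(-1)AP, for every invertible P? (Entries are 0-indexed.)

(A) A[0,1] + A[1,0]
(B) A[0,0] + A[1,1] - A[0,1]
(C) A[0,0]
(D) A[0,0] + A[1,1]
D

A[0,0] + A[1,1] is the trace of A. By the cyclic property of the trace, tr(P^(-1)AP) = tr(APP^(-1)) = tr(A), so it is the same for every matrix similar to A.

The other combinations are not similarity invariants. For example, take P = [[1, 1], [0, 1]] (det P = 1), so P^(-1) = [[1, -1], [0, 1]] and
B = P^(-1)AP = [[1, 7], [-2, -5]].
Evaluating each option on A and on B:
(A) A[0,1] + A[1,0]: 1 for A, 5 for B -> changes
(B) A[0,0] + A[1,1] - A[0,1]: -7 for A, -11 for B -> changes
(C) A[0,0]: -1 for A, 1 for B -> changes
(D) A[0,0] + A[1,1]: -4 for A, -4 for B -> unchanged

Only (D) A[0,0] + A[1,1] = -4 survives (and it does so for every P, not just this one), so it is the invariant.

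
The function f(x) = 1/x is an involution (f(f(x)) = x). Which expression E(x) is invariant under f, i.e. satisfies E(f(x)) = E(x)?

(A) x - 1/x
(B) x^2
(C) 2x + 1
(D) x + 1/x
D

Replace x by f(x) = 1/x in each option and simplify. As a quick numerical cross-check, also compare E(4) with E(f(4)) = E(1/4).

(A) x - 1/x  ->  (1/x) - 1/(1/x) = -x + 1/x; check: E(4) = 15/4 but E(1/4) = -15/4.   [not invariant]
(B) x^2  ->  (1/x)^2 = x^(-2); check: E(4) = 16 but E(1/4) = 1/16.   [not invariant]
(C) 2x + 1  ->  2(1/x) + 1 = (x + 2)/x; check: E(4) = 9 but E(1/4) = 3/2.   [not invariant]
(D) x + 1/x  ->  (1/x) + 1/(1/x), which simplifies back to x + 1/x; check: E(4) = 17/4, E(1/4) = 17/4.   [invariant]

Only (D) is unchanged. E is symmetric under swapping x with f(x) = 1/x, which is exactly what an involution does.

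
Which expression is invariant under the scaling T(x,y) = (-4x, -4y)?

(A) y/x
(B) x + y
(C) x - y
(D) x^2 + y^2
A

Under the uniform scaling T(x,y) = (-4x, -4y):
Substitute the transformed coordinates into each option and compare with the original:
(A) y/x  ->  (-4y)/(-4x) = y/x   [equals y/x: invariant]
(B) x + y  ->  (-4x) + (-4y) = -4x - 4y   [differs from x + y: not invariant]
(C) x - y  ->  (-4x) - (-4y) = -4x + 4y   [differs from x - y: not invariant]
(D) x^2 + y^2  ->  (-4x)^2 + (-4y)^2 = 16x^2 + 16y^2   [differs from x^2 + y^2: not invariant]

Only option (A), y/x, is unchanged by the transformation.
The common factor -4 cancels in a ratio of coordinates, while sums, products and sums of squares pick up factors of -4 or 16.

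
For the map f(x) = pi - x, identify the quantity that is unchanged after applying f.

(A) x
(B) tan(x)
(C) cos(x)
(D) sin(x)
D

For f(x) = pi - x:
sin(pi - x) = sin(x), so sine is invariant under this transformation.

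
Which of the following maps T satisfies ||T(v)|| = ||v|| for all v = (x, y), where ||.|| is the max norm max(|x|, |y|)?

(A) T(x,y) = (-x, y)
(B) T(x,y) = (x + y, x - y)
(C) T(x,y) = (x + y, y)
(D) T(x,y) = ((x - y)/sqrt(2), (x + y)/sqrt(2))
A

A transformation preserves a norm if ||T(v)|| = ||v|| for every v; a single vector where the norm changes rules an option out.

(A) T(x,y) = (-x, y): preserves the norm -- it only permutes the coordinates and/or flips signs, which leaves max(|x|, |y|) unchanged.
(B) T(x,y) = (x + y, x - y): v = (1, 1) has norm max(|1|, |1|) = 1, but T(v) = (2, 0) has norm 2 -- not preserved.
(C) T(x,y) = (x + y, y): v = (1, 1) has norm max(|1|, |1|) = 1, but T(v) = (2, 1) has norm 2 -- not preserved.
(D) T(x,y) = ((x - y)/sqrt(2), (x + y)/sqrt(2)): v = (1, 0) has norm max(|1|, |0|) = 1, but T(v) = (sqrt(2)/2, sqrt(2)/2) has norm sqrt(2)/2 -- not preserved.

Therefore the answer is (A).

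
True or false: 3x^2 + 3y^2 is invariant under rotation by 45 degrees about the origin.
True

Applying rotation by 45 degrees: x' = x*cos(45 degrees) - y*sin(45 degrees) = sqrt(2)x/2 - sqrt(2)y/2, y' = x*sin(45 degrees) + y*cos(45 degrees) = sqrt(2)x/2 + sqrt(2)y/2

Substituting into 3x^2 + 3y^2:
3(sqrt(2)x/2 - sqrt(2)y/2)^2 + 3(sqrt(2)x/2 + sqrt(2)y/2)^2
= 3x^2 + 3y^2

This equals the original expression 3x^2 + 3y^2, so it IS invariant.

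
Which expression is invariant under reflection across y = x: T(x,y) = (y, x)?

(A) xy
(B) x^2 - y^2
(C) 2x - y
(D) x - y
A

The map is reflection across y = x: T(x,y) = (y, x).
Substitute the transformed coordinates into each option and compare with the original:
(A) xy  ->  (y)(x) = xy   [equals xy: invariant]
(B) x^2 - y^2  ->  (y)^2 - (x)^2 = -x^2 + y^2   [differs from x^2 - y^2: not invariant]
(C) 2x - y  ->  2(y) - (x) = -x + 2y   [differs from 2x - y: not invariant]
(D) x - y  ->  (y) - (x) = -x + y   [differs from x - y: not invariant]

Only option (A), xy, is unchanged by the transformation.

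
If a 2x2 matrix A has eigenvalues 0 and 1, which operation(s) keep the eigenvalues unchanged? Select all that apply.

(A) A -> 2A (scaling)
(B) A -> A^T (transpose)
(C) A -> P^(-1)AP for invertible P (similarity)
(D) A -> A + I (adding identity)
B and C

Eigenvalues are preserved by:
1. Similarity transformations: A -> P^(-1)AP (same characteristic polynomial)
2. Transpose: A^T has the same eigenvalues as A

Eigenvalues are NOT preserved by:
- Adding identity: eigenvalues become 0+1, 1+1
- Scaling: eigenvalues become 0, 2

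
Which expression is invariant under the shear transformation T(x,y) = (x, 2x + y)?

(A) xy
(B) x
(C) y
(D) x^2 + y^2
B

Under the shear T(x,y) = (x, 2x + y):
Substitute the transformed coordinates into each option and compare with the original:
(A) xy  ->  (x)(2x + y) = 2x^2 + xy   [differs from xy: not invariant]
(B) x  ->  (x) = x   [equals x: invariant]
(C) y  ->  (2x + y) = 2x + y   [differs from y: not invariant]
(D) x^2 + y^2  ->  (x)^2 + (2x + y)^2 = 5x^2 + 4xy + y^2   [differs from x^2 + y^2: not invariant]

Only option (B), x, is unchanged by the transformation.
A vertical shear moves points parallel to the y-axis, so the x-coordinate (and any function of x alone) is unchanged.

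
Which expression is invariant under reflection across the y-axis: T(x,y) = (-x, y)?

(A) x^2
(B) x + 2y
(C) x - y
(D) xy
A

The map is reflection across the y-axis: T(x,y) = (-x, y).
Substitute the transformed coordinates into each option and compare with the original:
(A) x^2  ->  (-x)^2 = x^2   [equals x^2: invariant]
(B) x + 2y  ->  (-x) + 2(y) = -x + 2y   [differs from x + 2y: not invariant]
(C) x - y  ->  (-x) - (y) = -x - y   [differs from x - y: not invariant]
(D) xy  ->  (-x)(y) = -xy   [differs from xy: not invariant]

Only option (A), x^2, is unchanged by the transformation.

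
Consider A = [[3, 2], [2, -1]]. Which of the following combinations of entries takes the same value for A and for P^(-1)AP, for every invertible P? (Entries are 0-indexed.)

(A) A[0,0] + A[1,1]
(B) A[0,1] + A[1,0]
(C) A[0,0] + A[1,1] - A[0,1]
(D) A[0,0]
A

A[0,0] + A[1,1] is the trace of A. By the cyclic property of the trace, tr(P^(-1)AP) = tr(APP^(-1)) = tr(A), so it is the same for every matrix similar to A.

The other combinations are not similarity invariants. For example, take P = [[1, 1], [1, 2]] (det P = 1), so P^(-1) = [[2, -1], [-1, 1]] and
B = P^(-1)AP = [[9, 14], [-4, -7]].
Evaluating each option on A and on B:
(A) A[0,0] + A[1,1]: 2 for A, 2 for B -> unchanged
(B) A[0,1] + A[1,0]: 4 for A, 10 for B -> changes
(C) A[0,0] + A[1,1] - A[0,1]: 0 for A, -12 for B -> changes
(D) A[0,0]: 3 for A, 9 for B -> changes

Only (A) A[0,0] + A[1,1] = 2 survives (and it does so for every P, not just this one), so it is the invariant.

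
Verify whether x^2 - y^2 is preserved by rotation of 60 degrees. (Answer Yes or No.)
No

Applying rotation by 60 degrees: x' = x*cos(60 degrees) - y*sin(60 degrees) = x/2 - sqrt(3)y/2, y' = x*sin(60 degrees) + y*cos(60 degrees) = sqrt(3)x/2 + y/2

Substituting into x^2 - y^2:
(x/2 - sqrt(3)y/2)^2 - (sqrt(3)x/2 + y/2)^2
= -x^2/2 - sqrt(3)xy + y^2/2

This differs from the original expression x^2 - y^2, so it is NOT invariant.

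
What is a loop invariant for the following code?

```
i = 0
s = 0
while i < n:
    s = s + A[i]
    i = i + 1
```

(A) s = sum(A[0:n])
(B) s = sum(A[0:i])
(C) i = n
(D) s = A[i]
B

A loop invariant must hold before the first iteration and be re-established by every execution of the body.

(B) s = sum(A[0:i]): Initially i = 0 and s = 0 = sum of the empty slice A[0:0]. If s = sum(A[0:i]) holds at the top of an iteration, the body sets s to sum(A[0:i]) + A[i] = sum(A[0:i+1]) and then i to i+1, so s = sum(A[0:i]) holds again. At exit i = n, giving s = sum(A[0:n]).

The other options fail:
(A) s = sum(A[0:n]): false before the loop (s = 0, not the full sum) -- it only becomes true at exit.
(C) i = n: false initially (i = 0); it is the exit condition, not an invariant.
(D) s = A[i]: after the first iteration s = A[0] but i = 1, so s = A[i] compares s with the wrong element (and fails in general).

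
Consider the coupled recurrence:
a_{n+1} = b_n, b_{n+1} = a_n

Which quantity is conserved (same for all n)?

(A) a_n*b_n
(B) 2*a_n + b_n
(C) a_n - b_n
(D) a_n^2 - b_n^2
A

Replace a_n by a_{n+1} = b_n and b_n by b_{n+1} = a_n in each option and simplify:
(A) a_n*b_n  ->  (b_n)*(a_n) = a_n*b_n   [conserved]
(B) 2*a_n + b_n  ->  2*(b_n) + (a_n) = a_n + 2*b_n   [not conserved]
(C) a_n - b_n  ->  (b_n) - (a_n) = -a_n + b_n   [not conserved]
(D) a_n^2 - b_n^2  ->  (b_n)^2 - (a_n)^2 = -a_n^2 + b_n^2   [not conserved]

Only (A) a_n*b_n returns to itself after one step, so it is the conserved quantity.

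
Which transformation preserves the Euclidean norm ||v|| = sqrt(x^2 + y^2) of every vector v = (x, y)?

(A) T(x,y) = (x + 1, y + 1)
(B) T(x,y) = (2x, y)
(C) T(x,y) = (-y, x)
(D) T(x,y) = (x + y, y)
C

A transformation preserves a norm if ||T(v)|| = ||v|| for every v; a single vector where the norm changes rules an option out.

(A) T(x,y) = (x + 1, y + 1): v = (1, 0) has norm sqrt((1)^2 + (0)^2) = 1, but T(v) = (2, 1) has norm sqrt(5) -- not preserved.
(B) T(x,y) = (2x, y): v = (1, 0) has norm sqrt((1)^2 + (0)^2) = 1, but T(v) = (2, 0) has norm 2 -- not preserved.
(C) T(x,y) = (-y, x): preserves the norm -- it is an orthogonal map (a rotation/reflection), and (-y)^2 + (x)^2 simplifies to x^2 + y^2.
(D) T(x,y) = (x + y, y): v = (0, 1) has norm sqrt((0)^2 + (1)^2) = 1, but T(v) = (1, 1) has norm sqrt(2) -- not preserved.

Therefore the answer is (C).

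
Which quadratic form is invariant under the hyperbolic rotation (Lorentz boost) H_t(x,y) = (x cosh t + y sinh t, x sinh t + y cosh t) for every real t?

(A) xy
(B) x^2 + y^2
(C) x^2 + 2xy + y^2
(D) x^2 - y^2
D

Write x' = x cosh t + y sinh t, y' = x sinh t + y cosh t and substitute into each option:
(A) xy: (x cosh t + y sinh t)(x sinh t + y cosh t) = xy(cosh^2 t + sinh^2 t) + (x^2 + y^2) sinh t cosh t = xy cosh 2t + (x^2 + y^2)(sinh 2t)/2   [not invariant for t != 0]
(B) x^2 + y^2: (x cosh t + y sinh t)^2 + (x sinh t + y cosh t)^2 = (x^2 + y^2)(cosh^2 t + sinh^2 t) + 4xy sinh t cosh t = (x^2 + y^2) cosh 2t + 2xy sinh 2t   [not invariant for t != 0]
(C) x^2 + 2xy + y^2: (x' + y')^2 with x' + y' = (x + y)(cosh t + sinh t) = (x + y)e^t, so it becomes (x + y)^2 e^(2t)   [not invariant for t != 0]
(D) x^2 - y^2: (x cosh t + y sinh t)^2 - (x sinh t + y cosh t)^2 = x^2(cosh^2 t - sinh^2 t) + 2xy(cosh t sinh t - sinh t cosh t) + y^2(sinh^2 t - cosh^2 t) = x^2 - y^2   [invariant, using cosh^2 t - sinh^2 t = 1]

Only (D) x^2 - y^2 is unchanged; it is the Minkowski form preserved by Lorentz boosts, just as x^2 + y^2 is preserved by ordinary rotations.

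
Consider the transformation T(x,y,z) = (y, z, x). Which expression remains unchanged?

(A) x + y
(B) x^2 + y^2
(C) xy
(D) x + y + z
D

Apply T(x,y,z) = (y, z, x) to each option, i.e. replace (x, y, z) by the transformed coordinates.
Substitute the transformed coordinates into each option and compare with the original:
(A) x + y  ->  (y) + (z) = y + z   [differs from x + y: not invariant]
(B) x^2 + y^2  ->  (y)^2 + (z)^2 = y^2 + z^2   [differs from x^2 + y^2: not invariant]
(C) xy  ->  (y)(z) = yz   [differs from xy: not invariant]
(D) x + y + z  ->  (y) + (z) + (x) = x + y + z   [equals x + y + z: invariant]

Only option (D), x + y + z, is unchanged by the transformation.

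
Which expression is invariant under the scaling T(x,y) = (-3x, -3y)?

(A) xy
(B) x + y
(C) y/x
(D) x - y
C

Under the uniform scaling T(x,y) = (-3x, -3y):
Substitute the transformed coordinates into each option and compare with the original:
(A) xy  ->  (-3x)(-3y) = 9xy   [differs from xy: not invariant]
(B) x + y  ->  (-3x) + (-3y) = -3x - 3y   [differs from x + y: not invariant]
(C) y/x  ->  (-3y)/(-3x) = y/x   [equals y/x: invariant]
(D) x - y  ->  (-3x) - (-3y) = -3x + 3y   [differs from x - y: not invariant]

Only option (C), y/x, is unchanged by the transformation.
The common factor -3 cancels in a ratio of coordinates, while sums, products and sums of squares pick up factors of -3 or 9.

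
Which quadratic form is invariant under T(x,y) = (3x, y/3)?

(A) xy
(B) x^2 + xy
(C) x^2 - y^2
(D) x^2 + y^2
A

T multiplies x by 3 and divides y by 3.
Substitute the transformed coordinates into each option and compare with the original:
(A) xy  ->  (3x)(y/3) = xy   [equals xy: invariant]
(B) x^2 + xy  ->  (3x)^2 + (3x)(y/3) = 9x^2 + xy   [differs from x^2 + xy: not invariant]
(C) x^2 - y^2  ->  (3x)^2 - (y/3)^2 = 9x^2 - y^2/9   [differs from x^2 - y^2: not invariant]
(D) x^2 + y^2  ->  (3x)^2 + (y/3)^2 = 9x^2 + y^2/9   [differs from x^2 + y^2: not invariant]

Only option (A), xy, is unchanged by the transformation.
The factors 3 and 1/3 cancel only in the pure product xy.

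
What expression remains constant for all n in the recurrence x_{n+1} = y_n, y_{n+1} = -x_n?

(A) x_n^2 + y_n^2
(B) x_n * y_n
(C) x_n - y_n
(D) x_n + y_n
A

For the recurrence x_{n+1} = y_n, y_{n+1} = -x_n:

x_{n+1}^2 + y_{n+1}^2 = y_n^2 + (-x_n)^2 = x_n^2 + y_n^2
The sum of squares is conserved (like energy in a harmonic oscillator).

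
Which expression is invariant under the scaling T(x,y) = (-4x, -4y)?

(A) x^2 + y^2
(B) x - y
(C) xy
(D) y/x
D

Under the uniform scaling T(x,y) = (-4x, -4y):
Substitute the transformed coordinates into each option and compare with the original:
(A) x^2 + y^2  ->  (-4x)^2 + (-4y)^2 = 16x^2 + 16y^2   [differs from x^2 + y^2: not invariant]
(B) x - y  ->  (-4x) - (-4y) = -4x + 4y   [differs from x - y: not invariant]
(C) xy  ->  (-4x)(-4y) = 16xy   [differs from xy: not invariant]
(D) y/x  ->  (-4y)/(-4x) = y/x   [equals y/x: invariant]

Only option (D), y/x, is unchanged by the transformation.
The common factor -4 cancels in a ratio of coordinates, while sums, products and sums of squares pick up factors of -4 or 16.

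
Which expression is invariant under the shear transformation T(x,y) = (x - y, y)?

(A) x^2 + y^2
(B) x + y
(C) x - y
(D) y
D

Under the shear T(x,y) = (x - y, y):
Substitute the transformed coordinates into each option and compare with the original:
(A) x^2 + y^2  ->  (x - y)^2 + (y)^2 = x^2 - 2xy + 2y^2   [differs from x^2 + y^2: not invariant]
(B) x + y  ->  (x - y) + (y) = x   [differs from x + y: not invariant]
(C) x - y  ->  (x - y) - (y) = x - 2y   [differs from x - y: not invariant]
(D) y  ->  (y) = y   [equals y: invariant]

Only option (D), y, is unchanged by the transformation.
A horizontal shear moves points parallel to the x-axis, so the y-coordinate (and any function of y alone) is unchanged.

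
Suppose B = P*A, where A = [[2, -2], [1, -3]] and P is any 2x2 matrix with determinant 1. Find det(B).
-4

By the multiplicative property of determinants, det(B) = det(P*A) = det(P) * det(A) = det(A),
so the determinant is invariant under multiplication by any determinant-1 matrix; we just need det(A).

det(A) = (2)(-3) - (-2)(1) = -6 - (-2) = -4

Therefore det(B) = 1 * (-4) = -4.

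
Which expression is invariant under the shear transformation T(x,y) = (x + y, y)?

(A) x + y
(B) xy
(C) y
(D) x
C

Under the shear T(x,y) = (x + y, y):
Substitute the transformed coordinates into each option and compare with the original:
(A) x + y  ->  (x + y) + (y) = x + 2y   [differs from x + y: not invariant]
(B) xy  ->  (x + y)(y) = xy + y^2   [differs from xy: not invariant]
(C) y  ->  (y) = y   [equals y: invariant]
(D) x  ->  (x + y) = x + y   [differs from x: not invariant]

Only option (C), y, is unchanged by the transformation.
A horizontal shear moves points parallel to the x-axis, so the y-coordinate (and any function of y alone) is unchanged.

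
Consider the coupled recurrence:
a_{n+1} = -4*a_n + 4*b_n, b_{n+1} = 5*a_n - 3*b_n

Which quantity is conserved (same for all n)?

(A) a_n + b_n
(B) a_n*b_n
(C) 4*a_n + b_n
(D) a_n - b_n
A

Replace a_n by a_{n+1} = -4*a_n + 4*b_n and b_n by b_{n+1} = 5*a_n - 3*b_n in each option and simplify:
(A) a_n + b_n  ->  (-4*a_n + 4*b_n) + (5*a_n - 3*b_n) = a_n + b_n   [conserved]
(B) a_n*b_n  ->  (-4*a_n + 4*b_n)*(5*a_n - 3*b_n) = -20*a_n^2 + 32*a_n*b_n - 12*b_n^2   [not conserved]
(C) 4*a_n + b_n  ->  4*(-4*a_n + 4*b_n) + (5*a_n - 3*b_n) = -11*a_n + 13*b_n   [not conserved]
(D) a_n - b_n  ->  (-4*a_n + 4*b_n) - (5*a_n - 3*b_n) = -9*a_n + 7*b_n   [not conserved]

Only (A) a_n + b_n returns to itself after one step, so it is the conserved quantity.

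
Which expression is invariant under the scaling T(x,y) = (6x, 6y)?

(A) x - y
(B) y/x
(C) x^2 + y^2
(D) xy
B

Under the uniform scaling T(x,y) = (6x, 6y):
Substitute the transformed coordinates into each option and compare with the original:
(A) x - y  ->  (6x) - (6y) = 6x - 6y   [differs from x - y: not invariant]
(B) y/x  ->  (6y)/(6x) = y/x   [equals y/x: invariant]
(C) x^2 + y^2  ->  (6x)^2 + (6y)^2 = 36x^2 + 36y^2   [differs from x^2 + y^2: not invariant]
(D) xy  ->  (6x)(6y) = 36xy   [differs from xy: not invariant]

Only option (B), y/x, is unchanged by the transformation.
The common factor 6 cancels in a ratio of coordinates, while sums, products and sums of squares pick up factors of 6 or 36.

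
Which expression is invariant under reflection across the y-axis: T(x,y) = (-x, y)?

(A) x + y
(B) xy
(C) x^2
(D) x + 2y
C

The map is reflection across the y-axis: T(x,y) = (-x, y).
Substitute the transformed coordinates into each option and compare with the original:
(A) x + y  ->  (-x) + (y) = -x + y   [differs from x + y: not invariant]
(B) xy  ->  (-x)(y) = -xy   [differs from xy: not invariant]
(C) x^2  ->  (-x)^2 = x^2   [equals x^2: invariant]
(D) x + 2y  ->  (-x) + 2(y) = -x + 2y   [differs from x + 2y: not invariant]

Only option (C), x^2, is unchanged by the transformation.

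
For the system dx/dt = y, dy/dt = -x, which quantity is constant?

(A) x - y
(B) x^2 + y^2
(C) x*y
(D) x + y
B

A first integral I satisfies dI/dt = 0 along every solution. Differentiate each option and use the equation of motion:
(A) d/dt[x - y] = y - (-x) = x + y, not identically 0
(B) d/dt[x^2 + y^2] = 2x*dx/dt + 2y*dy/dt = 2x*y + 2y*(-x) = 0
(C) d/dt[x*y] = (dx/dt)y + x(dy/dt) = y^2 - x^2, not identically 0
(D) d/dt[x + y] = y + (-x) = y - x, not identically 0

Only (B) has zero time-derivative. So x^2 + y^2 (the squared radius; trajectories are circles) is the conserved quantity.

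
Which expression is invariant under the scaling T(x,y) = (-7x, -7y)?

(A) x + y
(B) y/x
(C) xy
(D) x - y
B

Under the uniform scaling T(x,y) = (-7x, -7y):
Substitute the transformed coordinates into each option and compare with the original:
(A) x + y  ->  (-7x) + (-7y) = -7x - 7y   [differs from x + y: not invariant]
(B) y/x  ->  (-7y)/(-7x) = y/x   [equals y/x: invariant]
(C) xy  ->  (-7x)(-7y) = 49xy   [differs from xy: not invariant]
(D) x - y  ->  (-7x) - (-7y) = -7x + 7y   [differs from x - y: not invariant]

Only option (B), y/x, is unchanged by the transformation.
The common factor -7 cancels in a ratio of coordinates, while sums, products and sums of squares pick up factors of -7 or 49.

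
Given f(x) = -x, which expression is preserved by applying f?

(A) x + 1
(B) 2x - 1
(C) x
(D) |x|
D

For f(x) = -x:
Applying f replaces x by -x. Since |-x| = |x|, the absolute value is unchanged by f, whereas x -> -x, 2x - 1 -> -2x - 1 and x + 1 -> -x + 1 all change.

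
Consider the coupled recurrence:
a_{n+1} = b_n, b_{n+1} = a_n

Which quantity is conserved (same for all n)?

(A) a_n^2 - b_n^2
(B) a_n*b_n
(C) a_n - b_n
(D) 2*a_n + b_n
B

Replace a_n by a_{n+1} = b_n and b_n by b_{n+1} = a_n in each option and simplify:
(A) a_n^2 - b_n^2  ->  (b_n)^2 - (a_n)^2 = -a_n^2 + b_n^2   [not conserved]
(B) a_n*b_n  ->  (b_n)*(a_n) = a_n*b_n   [conserved]
(C) a_n - b_n  ->  (b_n) - (a_n) = -a_n + b_n   [not conserved]
(D) 2*a_n + b_n  ->  2*(b_n) + (a_n) = a_n + 2*b_n   [not conserved]

Only (B) a_n*b_n returns to itself after one step, so it is the conserved quantity.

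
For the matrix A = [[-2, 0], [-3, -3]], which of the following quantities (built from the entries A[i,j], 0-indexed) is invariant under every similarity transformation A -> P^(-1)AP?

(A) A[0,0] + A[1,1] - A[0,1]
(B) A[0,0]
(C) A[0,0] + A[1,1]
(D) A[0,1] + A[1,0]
C

A[0,0] + A[1,1] is the trace of A. By the cyclic property of the trace, tr(P^(-1)AP) = tr(APP^(-1)) = tr(A), so it is the same for every matrix similar to A.

The other combinations are not similarity invariants. For example, take P = [[1, 1], [0, 1]] (det P = 1), so P^(-1) = [[1, -1], [0, 1]] and
B = P^(-1)AP = [[1, 4], [-3, -6]].
Evaluating each option on A and on B:
(A) A[0,0] + A[1,1] - A[0,1]: -5 for A, -9 for B -> changes
(B) A[0,0]: -2 for A, 1 for B -> changes
(C) A[0,0] + A[1,1]: -5 for A, -5 for B -> unchanged
(D) A[0,1] + A[1,0]: -3 for A, 1 for B -> changes

Only (C) A[0,0] + A[1,1] = -5 survives (and it does so for every P, not just this one), so it is the invariant.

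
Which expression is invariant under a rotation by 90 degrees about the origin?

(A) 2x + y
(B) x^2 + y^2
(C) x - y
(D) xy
B

A rotation by 90 degrees sends (x, y) to (-y, x).
Substitute the transformed coordinates into each option and compare with the original:
(A) 2x + y  ->  2(-y) + (x) = x - 2y   [differs from 2x + y: not invariant]
(B) x^2 + y^2  ->  (-y)^2 + (x)^2 = x^2 + y^2   [equals x^2 + y^2: invariant]
(C) x - y  ->  (-y) - (x) = -x - y   [differs from x - y: not invariant]
(D) xy  ->  (-y)(x) = -xy   [differs from xy: not invariant]

Only option (B), x^2 + y^2, is unchanged by the transformation.
Geometrically, x^2 + y^2 is the squared distance from the origin, which every rotation about the origin preserves.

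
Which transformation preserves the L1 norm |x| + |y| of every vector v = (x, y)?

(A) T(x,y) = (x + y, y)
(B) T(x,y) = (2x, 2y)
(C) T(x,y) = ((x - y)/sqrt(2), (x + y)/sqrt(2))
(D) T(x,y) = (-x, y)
D

A transformation preserves a norm if ||T(v)|| = ||v|| for every v; a single vector where the norm changes rules an option out.

(A) T(x,y) = (x + y, y): v = (0, 1) has norm |0| + |1| = 1, but T(v) = (1, 1) has norm 2 -- not preserved.
(B) T(x,y) = (2x, 2y): v = (1, 0) has norm |1| + |0| = 1, but T(v) = (2, 0) has norm 2 -- not preserved.
(C) T(x,y) = ((x - y)/sqrt(2), (x + y)/sqrt(2)): v = (1, 0) has norm |1| + |0| = 1, but T(v) = (sqrt(2)/2, sqrt(2)/2) has norm sqrt(2) -- not preserved.
(D) T(x,y) = (-x, y): preserves the norm -- it only permutes the coordinates and/or flips signs, which leaves |x| + |y| unchanged.

Therefore the answer is (D).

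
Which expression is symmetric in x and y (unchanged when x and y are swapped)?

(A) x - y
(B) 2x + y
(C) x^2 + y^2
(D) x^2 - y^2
C

A symmetric expression is unchanged when the variables are permuted; here the transformation to test is the swap (x, y) -> (y, x).
Substitute the transformed coordinates into each option and compare with the original:
(A) x - y  ->  (y) - (x) = -x + y   [differs from x - y: not invariant]
(B) 2x + y  ->  2(y) + (x) = x + 2y   [differs from 2x + y: not invariant]
(C) x^2 + y^2  ->  (y)^2 + (x)^2 = x^2 + y^2   [equals x^2 + y^2: invariant]
(D) x^2 - y^2  ->  (y)^2 - (x)^2 = -x^2 + y^2   [differs from x^2 - y^2: not invariant]

Only option (C), x^2 + y^2, is unchanged by the transformation.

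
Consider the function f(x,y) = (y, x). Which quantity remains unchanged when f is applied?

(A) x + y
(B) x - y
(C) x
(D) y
A

For f(x,y) = (y, x):
After applying f: x' = y, y' = x. So x' + y' = y + x = x + y.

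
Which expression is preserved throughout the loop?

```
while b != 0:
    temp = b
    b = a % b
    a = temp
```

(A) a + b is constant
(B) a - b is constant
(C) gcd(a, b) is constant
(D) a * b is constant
C

A loop invariant must hold before the first iteration and be re-established by every execution of the body.

(C) gcd(a, b) is constant: One iteration replaces (a, b) by (b, a mod b). Since a mod b = a - q*b for an integer q, any common divisor of a and b divides b and a mod b, and conversely; hence gcd(b, a mod b) = gcd(a, b). For instance (28, 8) -> (8, 4) keeps gcd = 4. At exit b = 0 and a = gcd of the original inputs.

The other options fail:
(A) a + b is constant: e.g. (a, b) = (28, 8) -> (8, 4): the sum goes from 36 to 12.
(B) a - b is constant: e.g. (a, b) = (28, 8) -> (8, 4): the difference goes from 20 to 4.
(D) a * b is constant: e.g. (a, b) = (28, 8) -> (8, 4): the product goes from 224 to 32.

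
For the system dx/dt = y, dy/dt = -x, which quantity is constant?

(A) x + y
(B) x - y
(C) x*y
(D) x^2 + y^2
D

A first integral I satisfies dI/dt = 0 along every solution. Differentiate each option and use the equation of motion:
(A) d/dt[x + y] = y + (-x) = y - x, not identically 0
(B) d/dt[x - y] = y - (-x) = x + y, not identically 0
(C) d/dt[x*y] = (dx/dt)y + x(dy/dt) = y^2 - x^2, not identically 0
(D) d/dt[x^2 + y^2] = 2x*dx/dt + 2y*dy/dt = 2x*y + 2y*(-x) = 0

Only (D) has zero time-derivative. So x^2 + y^2 (the squared radius; trajectories are circles) is the conserved quantity.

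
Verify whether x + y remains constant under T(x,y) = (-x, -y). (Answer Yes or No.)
No

Substitute T(x,y) = (-x, -y) into the expression and compare with the original.

Original: x + y
After applying T: (-x) + (-y) = -x - y

This differs from the original x + y (difference: -2x - 2y), so the expression is NOT invariant.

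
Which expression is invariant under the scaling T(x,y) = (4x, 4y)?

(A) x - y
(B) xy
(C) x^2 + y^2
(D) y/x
D

Under the uniform scaling T(x,y) = (4x, 4y):
Substitute the transformed coordinates into each option and compare with the original:
(A) x - y  ->  (4x) - (4y) = 4x - 4y   [differs from x - y: not invariant]
(B) xy  ->  (4x)(4y) = 16xy   [differs from xy: not invariant]
(C) x^2 + y^2  ->  (4x)^2 + (4y)^2 = 16x^2 + 16y^2   [differs from x^2 + y^2: not invariant]
(D) y/x  ->  (4y)/(4x) = y/x   [equals y/x: invariant]

Only option (D), y/x, is unchanged by the transformation.
The common factor 4 cancels in a ratio of coordinates, while sums, products and sums of squares pick up factors of 4 or 16.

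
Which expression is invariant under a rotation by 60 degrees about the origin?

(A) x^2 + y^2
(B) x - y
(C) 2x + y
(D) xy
A

A rotation by 60 degrees sends (x, y) to (x/2 - sqrt(3)y/2, sqrt(3)x/2 + y/2).
Substitute the transformed coordinates into each option and compare with the original:
(A) x^2 + y^2  ->  (x/2 - sqrt(3)y/2)^2 + (sqrt(3)x/2 + y/2)^2 = x^2 + y^2   [equals x^2 + y^2: invariant]
(B) x - y  ->  (x/2 - sqrt(3)y/2) - (sqrt(3)x/2 + y/2) = -sqrt(3)x/2 + x/2 - sqrt(3)y/2 - y/2   [differs from x - y: not invariant]
(C) 2x + y  ->  2(x/2 - sqrt(3)y/2) + (sqrt(3)x/2 + y/2) = sqrt(3)x/2 + x - sqrt(3)y + y/2   [differs from 2x + y: not invariant]
(D) xy  ->  (x/2 - sqrt(3)y/2)(sqrt(3)x/2 + y/2) = sqrt(3)x^2/4 - xy/2 - sqrt(3)y^2/4   [differs from xy: not invariant]

Only option (A), x^2 + y^2, is unchanged by the transformation.
Geometrically, x^2 + y^2 is the squared distance from the origin, which every rotation about the origin preserves.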